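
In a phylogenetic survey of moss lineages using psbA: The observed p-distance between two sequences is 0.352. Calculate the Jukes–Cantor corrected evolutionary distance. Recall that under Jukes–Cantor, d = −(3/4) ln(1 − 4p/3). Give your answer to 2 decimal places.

0.48

d = −(3/4) ln(1 − 4p/3) = −0.75 ln(1 − 0.469333) = −0.75 ln(0.530667)
  = −0.75 × (-0.633621) = 0.475216 substitutions/site.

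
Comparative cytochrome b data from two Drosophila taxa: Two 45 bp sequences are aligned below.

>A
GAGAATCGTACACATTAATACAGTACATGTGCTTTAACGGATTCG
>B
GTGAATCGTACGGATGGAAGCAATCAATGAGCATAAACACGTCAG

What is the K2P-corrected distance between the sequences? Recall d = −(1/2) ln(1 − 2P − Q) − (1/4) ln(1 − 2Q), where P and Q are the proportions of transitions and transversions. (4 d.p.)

0.5733

Of 45 sites, 7 differences are transitions and 11 are transversions, so P = 7/45 ≈ 0.155556 and Q = 11/45 ≈ 0.244444.
Under the Kimura two-parameter model, d = −½ ln(1 − 2P − Q) − ¼ ln(1 − 2Q).
1 − 2P − Q = 0.444444, giving −½ ln(0.444444) = 0.405466.
1 − 2Q = 0.511112, giving −¼ ln(0.511112) = 0.167792.
d = 0.405466 + 0.167792 = 0.573258.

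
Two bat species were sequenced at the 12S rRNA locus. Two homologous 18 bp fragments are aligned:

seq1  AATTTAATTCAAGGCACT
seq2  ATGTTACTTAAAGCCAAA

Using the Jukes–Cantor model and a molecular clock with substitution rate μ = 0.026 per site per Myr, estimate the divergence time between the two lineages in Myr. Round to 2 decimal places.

10.54

The sequences differ at 7 of 18 sites (2, 3, 7, 10, 14, 17, 18), so p = 7/18 ≈ 0.388889.
d = −(3/4) ln(1 − 4p/3) = −0.75 ln(1 − 0.518519) = −0.75 ln(0.481481)
  = −0.75 × (-0.730889) = 0.548167 substitutions/site.
Under a molecular clock d = 2μt, so t = d/(2μ) = 0.548167 / (2 × 0.026) = 10.54 Myr.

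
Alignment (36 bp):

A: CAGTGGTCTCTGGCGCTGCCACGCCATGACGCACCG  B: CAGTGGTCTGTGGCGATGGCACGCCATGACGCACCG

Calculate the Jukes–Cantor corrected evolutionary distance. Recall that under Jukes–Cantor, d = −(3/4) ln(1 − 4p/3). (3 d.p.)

The sequences differ at 3 of 36 sites (10, 16, 19), so p = 3/36 ≈ 0.083333.
d = −(3/4) ln(1 − 4p/3) = −0.75 ln(1 − 0.111111) = −0.75 ln(0.888889)
  = −0.75 × (-0.117783) = 0.088337 substitutions/site.

0.088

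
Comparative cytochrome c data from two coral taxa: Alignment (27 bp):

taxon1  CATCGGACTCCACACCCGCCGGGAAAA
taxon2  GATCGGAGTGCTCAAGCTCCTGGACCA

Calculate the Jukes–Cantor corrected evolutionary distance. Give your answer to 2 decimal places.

The sequences differ at 10 of 27 sites (1, 8, 10, 12, 15, 16, 18, 21, 25, 26), so p = 10/27 ≈ 0.37037.
d = −(3/4) ln(1 − 4p/3) = −0.75 ln(1 − 0.493827) = −0.75 ln(0.506173)
  = −0.75 × (-0.680877) = 0.510658 substitutions/site.

0.51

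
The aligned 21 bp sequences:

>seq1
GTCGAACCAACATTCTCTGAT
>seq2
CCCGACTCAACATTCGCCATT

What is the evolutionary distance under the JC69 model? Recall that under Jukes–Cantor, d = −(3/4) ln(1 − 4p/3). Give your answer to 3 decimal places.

0.532

The sequences differ at 8 of 21 sites (1, 2, 6, 7, 16, 18, 19, 20), so p = 8/21 ≈ 0.380952.
d = −(3/4) ln(1 − 4p/3) = −0.75 ln(1 − 0.507936) = −0.75 ln(0.492064)
  = −0.75 × (-0.709146) = 0.531860 substitutions/site.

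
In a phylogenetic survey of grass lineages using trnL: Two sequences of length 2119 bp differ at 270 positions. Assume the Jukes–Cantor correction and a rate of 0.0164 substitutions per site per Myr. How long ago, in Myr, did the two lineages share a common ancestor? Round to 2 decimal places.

p = 270/2119 ≈ 0.127419.
d = −(3/4) ln(1 − 4p/3) = −0.75 ln(1 − 0.169892) = −0.75 ln(0.830108)
  = −0.75 × (-0.186199) = 0.139649 substitutions/site.
Under a molecular clock d = 2μt, so t = d/(2μ) = 0.139649 / (2 × 0.0164) = 4.26 Myr.

4.26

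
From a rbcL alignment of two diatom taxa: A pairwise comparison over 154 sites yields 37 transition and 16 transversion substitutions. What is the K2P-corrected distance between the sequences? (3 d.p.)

P = 37/154 ≈ 0.24026 and Q = 16/154 ≈ 0.103896.
Under the Kimura two-parameter model, d = −½ ln(1 − 2P − Q) − ¼ ln(1 − 2Q).
1 − 2P − Q = 0.415584, giving −½ ln(0.415584) = 0.439035.
1 − 2Q = 0.792208, giving −¼ ln(0.792208) = 0.058233.
d = 0.439035 + 0.058233 = 0.497268.

0.497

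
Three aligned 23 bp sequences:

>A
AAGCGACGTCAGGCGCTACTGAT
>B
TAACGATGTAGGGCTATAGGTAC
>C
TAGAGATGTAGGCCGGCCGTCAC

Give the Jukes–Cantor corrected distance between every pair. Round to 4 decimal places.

d(A,B) = 0.7614, d(A,C) = 0.8922, d(B,C) = 0.5532

A–B: 11/23 sites differ → p ≈ 0.478261, d = −0.75 ln(1 − 0.637681) = 0.761423 ≈ 0.7614.
A–C: 12/23 sites differ → p ≈ 0.521739, d = −0.75 ln(1 − 0.695652) = 0.892188 ≈ 0.8922.
B–C: 9/23 sites differ → p ≈ 0.391304, d = −0.75 ln(1 − 0.521739) = 0.553199 ≈ 0.5532.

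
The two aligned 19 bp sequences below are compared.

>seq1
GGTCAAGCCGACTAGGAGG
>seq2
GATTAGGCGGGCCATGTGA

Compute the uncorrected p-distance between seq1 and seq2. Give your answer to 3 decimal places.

The sequences differ at 9 of 19 positions (sites 2, 4, 6, 9, 11, 13, 15, 17, 19).
p = 9/19 = 0.473684… ≈ 0.474 (to 3 d.p.).

0.474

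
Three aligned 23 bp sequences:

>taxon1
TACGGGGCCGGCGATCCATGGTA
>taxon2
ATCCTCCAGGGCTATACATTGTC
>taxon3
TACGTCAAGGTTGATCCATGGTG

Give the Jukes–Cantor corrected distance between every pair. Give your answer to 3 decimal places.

d(taxon1,taxon2) = 0.892, d(taxon1,taxon3) = 0.467, d(taxon2,taxon3) = 0.650

taxon1–taxon2: 12/23 sites differ → p ≈ 0.521739, d = −0.75 ln(1 − 0.695652) = 0.892188 ≈ 0.892.
taxon1–taxon3: 8/23 sites differ → p ≈ 0.347826, d = −0.75 ln(1 − 0.463768) = 0.467391 ≈ 0.467.
taxon2–taxon3: 10/23 sites differ → p ≈ 0.434783, d = −0.75 ln(1 − 0.579711) = 0.650110 ≈ 0.650.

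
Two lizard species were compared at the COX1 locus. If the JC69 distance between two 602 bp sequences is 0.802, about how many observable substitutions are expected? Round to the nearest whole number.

Invert JC69: p = (3/4)(1 − e^(−4d/3)) = 0.75 × (1 − e^(-1.069333)) = 0.75 × (1 − 0.343237) = 0.492572.
Expected differing sites = pL ≈ 0.492572 × 602 = 296.528344 ≈ 297.

297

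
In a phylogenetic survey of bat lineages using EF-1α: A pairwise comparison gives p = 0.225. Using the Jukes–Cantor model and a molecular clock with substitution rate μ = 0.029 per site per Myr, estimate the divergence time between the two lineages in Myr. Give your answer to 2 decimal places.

d = −(3/4) ln(1 − 4p/3) = −0.75 ln(1 − 0.3) = −0.75 ln(0.7)
  = −0.75 × (-0.356675) = 0.267506 substitutions/site.
Under a molecular clock d = 2μt, so t = d/(2μ) = 0.267506 / (2 × 0.029) = 4.61 Myr.

4.61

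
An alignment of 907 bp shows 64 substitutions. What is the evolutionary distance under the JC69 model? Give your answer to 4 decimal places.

0.0741

p = 64/907 ≈ 0.070562.
d = −(3/4) ln(1 − 4p/3) = −0.75 ln(1 − 0.094083) = −0.75 ln(0.905917)
  = −0.75 × (-0.098808) = 0.074106 substitutions/site.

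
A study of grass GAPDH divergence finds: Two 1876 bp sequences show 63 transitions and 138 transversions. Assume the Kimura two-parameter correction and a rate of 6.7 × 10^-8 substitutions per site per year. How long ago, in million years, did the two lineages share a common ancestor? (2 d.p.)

P = 63/1876 ≈ 0.033582 and Q = 138/1876 ≈ 0.073561.
Under the Kimura two-parameter model, d = −½ ln(1 − 2P − Q) − ¼ ln(1 − 2Q).
1 − 2P − Q = 0.859275, giving −½ ln(0.859275) = 0.075833.
1 − 2Q = 0.852878, giving −¼ ln(0.852878) = 0.039785.
d = 0.075833 + 0.039785 = 0.115618.
Under a molecular clock d = 2μt, so t = d/(2μ) = 0.115618 / (2 × 6.7 × 10^-8) = 0.86 million years.

0.86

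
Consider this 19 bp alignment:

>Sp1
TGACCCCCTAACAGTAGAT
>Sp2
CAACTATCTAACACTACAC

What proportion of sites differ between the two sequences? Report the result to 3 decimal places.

0.421

The sequences differ at 8 of 19 positions (sites 1, 2, 5, 6, 7, 14, 17, 19).
p = 8/19 = 0.421052… ≈ 0.421 (to 3 d.p.).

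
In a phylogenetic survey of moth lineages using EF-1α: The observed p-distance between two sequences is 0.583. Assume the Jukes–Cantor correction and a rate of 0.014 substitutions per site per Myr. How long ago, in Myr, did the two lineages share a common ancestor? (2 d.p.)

d = −(3/4) ln(1 − 4p/3) = −0.75 ln(1 − 0.777333) = −0.75 ln(0.222667)
  = −0.75 × (-1.502078) = 1.126559 substitutions/site.
Under a molecular clock d = 2μt, so t = d/(2μ) = 1.126559 / (2 × 0.014) = 40.23 Myr.

40.23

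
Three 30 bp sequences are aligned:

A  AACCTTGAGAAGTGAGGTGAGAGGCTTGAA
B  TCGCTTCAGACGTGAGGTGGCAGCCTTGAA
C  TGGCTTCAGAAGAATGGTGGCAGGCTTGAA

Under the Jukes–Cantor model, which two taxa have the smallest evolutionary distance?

A–B: 8/30 differ, p = 0.267, d = 0.330.
A–C: 9/30 differ, p = 0.300, d = 0.383.
B–C: 6/30 differ, p = 0.200, d = 0.233.
The smallest distance is between B and C.

B and C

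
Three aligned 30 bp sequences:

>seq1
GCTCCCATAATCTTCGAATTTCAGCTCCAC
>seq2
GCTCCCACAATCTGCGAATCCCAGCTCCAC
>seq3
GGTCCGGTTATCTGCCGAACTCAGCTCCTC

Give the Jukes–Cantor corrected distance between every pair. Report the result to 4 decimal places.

seq1–seq2: 4/30 sites differ → p ≈ 0.133333, d = −0.75 ln(1 − 0.177777) = 0.146808 ≈ 0.1468.
seq1–seq3: 10/30 sites differ → p ≈ 0.333333, d = −0.75 ln(1 − 0.444444) = 0.440839 ≈ 0.4408.
seq2–seq3: 10/30 sites differ → p ≈ 0.333333, d = −0.75 ln(1 − 0.444444) = 0.440839 ≈ 0.4408.

d(seq1,seq2) = 0.1468, d(seq1,seq3) = 0.4408, d(seq2,seq3) = 0.4408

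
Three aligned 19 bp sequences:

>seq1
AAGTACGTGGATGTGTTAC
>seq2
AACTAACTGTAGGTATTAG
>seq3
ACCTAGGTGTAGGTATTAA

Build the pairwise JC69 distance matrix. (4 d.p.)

d(seq1,seq2) = 0.5068, d(seq1,seq3) = 0.5068, d(seq2,seq3) = 0.2471

seq1–seq2: 7/19 sites differ → p ≈ 0.368421, d = −0.75 ln(1 − 0.491228) = 0.506816 ≈ 0.5068.
seq1–seq3: 7/19 sites differ → p ≈ 0.368421, d = −0.75 ln(1 − 0.491228) = 0.506816 ≈ 0.5068.
seq2–seq3: 4/19 sites differ → p ≈ 0.210526, d = −0.75 ln(1 − 0.280701) = 0.247109 ≈ 0.2471.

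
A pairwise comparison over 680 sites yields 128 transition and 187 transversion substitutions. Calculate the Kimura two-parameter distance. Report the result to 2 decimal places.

P = 128/680 ≈ 0.188235 and Q = 187/680 = 0.275.
Under the Kimura two-parameter model, d = −½ ln(1 − 2P − Q) − ¼ ln(1 − 2Q).
1 − 2P − Q = 0.34853, giving −½ ln(0.34853) = 0.527015.
1 − 2Q = 0.45, giving −¼ ln(0.45) = 0.199627.
d = 0.527015 + 0.199627 = 0.726642.

0.73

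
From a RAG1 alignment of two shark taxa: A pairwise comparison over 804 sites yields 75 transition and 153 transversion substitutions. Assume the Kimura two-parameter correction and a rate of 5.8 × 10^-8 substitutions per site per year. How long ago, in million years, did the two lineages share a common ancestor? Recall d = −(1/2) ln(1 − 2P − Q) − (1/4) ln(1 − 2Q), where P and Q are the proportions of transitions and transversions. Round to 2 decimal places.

P = 75/804 ≈ 0.093284 and Q = 153/804 ≈ 0.190299.
Under the Kimura two-parameter model, d = −½ ln(1 − 2P − Q) − ¼ ln(1 − 2Q).
1 − 2P − Q = 0.623133, giving −½ ln(0.623133) = 0.236498.
1 − 2Q = 0.619402, giving −¼ ln(0.619402) = 0.119750.
d = 0.236498 + 0.119750 = 0.356248.
Under a molecular clock d = 2μt, so t = d/(2μ) = 0.356248 / (2 × 5.8 × 10^-8) = 3.07 million years.

3.07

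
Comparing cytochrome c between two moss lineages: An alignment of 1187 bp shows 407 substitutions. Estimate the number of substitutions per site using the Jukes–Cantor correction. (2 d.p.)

0.46

p = 407/1187 ≈ 0.342881.
d = −(3/4) ln(1 − 4p/3) = −0.75 ln(1 − 0.457175) = −0.75 ln(0.542825)
  = −0.75 × (-0.610968) = 0.458226 substitutions/site.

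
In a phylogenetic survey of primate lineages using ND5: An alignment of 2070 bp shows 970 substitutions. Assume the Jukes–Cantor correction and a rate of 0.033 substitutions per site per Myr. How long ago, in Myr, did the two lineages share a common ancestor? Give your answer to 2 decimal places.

11.14

p = 970/2070 ≈ 0.468599.
d = −(3/4) ln(1 − 4p/3) = −0.75 ln(1 − 0.624799) = −0.75 ln(0.375201)
  = −0.75 × (-0.980293) = 0.735220 substitutions/site.
Under a molecular clock d = 2μt, so t = d/(2μ) = 0.735220 / (2 × 0.033) = 11.14 Myr.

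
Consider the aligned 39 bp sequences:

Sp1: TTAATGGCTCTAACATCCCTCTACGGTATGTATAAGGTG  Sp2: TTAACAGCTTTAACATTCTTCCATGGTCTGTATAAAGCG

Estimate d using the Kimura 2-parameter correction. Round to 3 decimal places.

0.347

Of 39 sites, 9 differences are transitions and 1 are transversions, so P = 9/39 ≈ 0.230769 and Q = 1/39 ≈ 0.025641.
Under the Kimura two-parameter model, d = −½ ln(1 − 2P − Q) − ¼ ln(1 − 2Q).
1 − 2P − Q = 0.512821, giving −½ ln(0.512821) = 0.333914.
1 − 2Q = 0.948718, giving −¼ ln(0.948718) = 0.013161.
d = 0.333914 + 0.013161 = 0.347075.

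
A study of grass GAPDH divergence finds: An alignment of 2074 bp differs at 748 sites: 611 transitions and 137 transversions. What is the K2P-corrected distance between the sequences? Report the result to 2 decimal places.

P = 611/2074 ≈ 0.2946 and Q = 137/2074 ≈ 0.066056.
Under the Kimura two-parameter model, d = −½ ln(1 − 2P − Q) − ¼ ln(1 − 2Q).
1 − 2P − Q = 0.344744, giving −½ ln(0.344744) = 0.532477.
1 − 2Q = 0.867888, giving −¼ ln(0.867888) = 0.035423.
d = 0.532477 + 0.035423 = 0.567900.

0.57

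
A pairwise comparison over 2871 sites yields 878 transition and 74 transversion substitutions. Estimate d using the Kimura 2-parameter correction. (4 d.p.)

P = 878/2871 ≈ 0.305817 and Q = 74/2871 ≈ 0.025775.
Under the Kimura two-parameter model, d = −½ ln(1 − 2P − Q) − ¼ ln(1 − 2Q).
1 − 2P − Q = 0.362591, giving −½ ln(0.362591) = 0.507240.
1 − 2Q = 0.94845, giving −¼ ln(0.94845) = 0.013232.
d = 0.507240 + 0.013232 = 0.520472.

0.5205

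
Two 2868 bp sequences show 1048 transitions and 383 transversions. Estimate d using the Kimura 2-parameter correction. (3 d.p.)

P = 1048/2868 ≈ 0.365411 and Q = 383/2868 ≈ 0.133543.
Under the Kimura two-parameter model, d = −½ ln(1 − 2P − Q) − ¼ ln(1 − 2Q).
1 − 2P − Q = 0.135635, giving −½ ln(0.135635) = 0.998894.
1 − 2Q = 0.732914, giving −¼ ln(0.732914) = 0.077682.
d = 0.998894 + 0.077682 = 1.076576.

1.077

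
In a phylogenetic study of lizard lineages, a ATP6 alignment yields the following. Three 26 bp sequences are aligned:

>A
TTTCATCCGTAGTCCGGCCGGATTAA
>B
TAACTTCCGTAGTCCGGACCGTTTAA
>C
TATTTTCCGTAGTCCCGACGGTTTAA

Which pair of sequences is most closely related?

A–B: 6/26 differ, p = 0.231, d = 0.276.
A–C: 6/26 differ, p = 0.231, d = 0.276.
B–C: 4/26 differ, p = 0.154, d = 0.172.
The smallest distance is between B and C.

B and C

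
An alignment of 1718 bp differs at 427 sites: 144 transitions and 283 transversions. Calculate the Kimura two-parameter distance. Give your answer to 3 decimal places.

P = 144/1718 ≈ 0.083818 and Q = 283/1718 ≈ 0.164726.
Under the Kimura two-parameter model, d = −½ ln(1 − 2P − Q) − ¼ ln(1 − 2Q).
1 − 2P − Q = 0.667638, giving −½ ln(0.667638) = 0.202005.
1 − 2Q = 0.670548, giving −¼ ln(0.670548) = 0.099915.
d = 0.202005 + 0.099915 = 0.301920.

0.302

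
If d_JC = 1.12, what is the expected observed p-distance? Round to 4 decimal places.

0.5815

p = (3/4)(1 − e^(−4d/3)) = 0.75 × (1 − e^(-1.493333)) = 0.75 × (1 − 0.224623) = 0.581533.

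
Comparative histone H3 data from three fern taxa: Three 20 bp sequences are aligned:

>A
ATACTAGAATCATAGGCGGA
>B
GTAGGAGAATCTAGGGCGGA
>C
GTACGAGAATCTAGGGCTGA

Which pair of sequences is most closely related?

A–B: 6/20 differ, p = 0.300, d = 0.383.
A–C: 6/20 differ, p = 0.300, d = 0.383.
B–C: 2/20 differ, p = 0.100, d = 0.107.
The smallest distance is between B and C.

B and C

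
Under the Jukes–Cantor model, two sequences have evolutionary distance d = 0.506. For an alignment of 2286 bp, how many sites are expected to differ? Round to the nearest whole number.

841

Invert JC69: p = (3/4)(1 − e^(−4d/3)) = 0.75 × (1 − e^(-0.674667)) = 0.75 × (1 − 0.509326) = 0.368006.
Expected differing sites = pL ≈ 0.368006 × 2286 = 841.261716 ≈ 841.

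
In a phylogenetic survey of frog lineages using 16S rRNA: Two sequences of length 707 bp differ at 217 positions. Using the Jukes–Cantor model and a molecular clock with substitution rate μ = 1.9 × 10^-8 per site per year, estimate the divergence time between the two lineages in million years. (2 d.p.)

p = 217/707 ≈ 0.306931.
d = −(3/4) ln(1 − 4p/3) = −0.75 ln(1 − 0.409241) = −0.75 ln(0.590759)
  = −0.75 × (-0.526347) = 0.394760 substitutions/site.
Under a molecular clock d = 2μt, so t = d/(2μ) = 0.394760 / (2 × 1.9 × 10^-8) = 10.39 million years.

10.39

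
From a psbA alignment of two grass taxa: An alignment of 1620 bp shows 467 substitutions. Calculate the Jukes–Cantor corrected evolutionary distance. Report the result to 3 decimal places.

p = 467/1620 ≈ 0.288272.
d = −(3/4) ln(1 − 4p/3) = −0.75 ln(1 − 0.384363) = −0.75 ln(0.615637)
  = −0.75 × (-0.485098) = 0.363824 substitutions/site.

0.364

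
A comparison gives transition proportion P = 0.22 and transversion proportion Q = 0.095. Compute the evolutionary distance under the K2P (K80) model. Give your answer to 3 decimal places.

Under the Kimura two-parameter model, d = −½ ln(1 − 2P − Q) − ¼ ln(1 − 2Q).
1 − 2P − Q = 0.465, giving −½ ln(0.465) = 0.382859.
1 − 2Q = 0.81, giving −¼ ln(0.81) = 0.052680.
d = 0.382859 + 0.052680 = 0.435539.

0.436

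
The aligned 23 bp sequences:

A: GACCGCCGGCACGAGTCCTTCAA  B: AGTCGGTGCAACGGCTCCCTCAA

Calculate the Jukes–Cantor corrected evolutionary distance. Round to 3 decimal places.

The sequences differ at 10 of 23 sites (1, 2, 3, 6, 7, 9, 10, 14, 15, 19), so p = 10/23 ≈ 0.434783.
d = −(3/4) ln(1 − 4p/3) = −0.75 ln(1 − 0.579711) = −0.75 ln(0.420289)
  = −0.75 × (-0.866813) = 0.650110 substitutions/site.

0.650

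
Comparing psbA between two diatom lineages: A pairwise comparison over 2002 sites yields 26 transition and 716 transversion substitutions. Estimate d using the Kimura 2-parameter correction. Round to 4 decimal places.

0.5560

P = 26/2002 ≈ 0.012987 and Q = 716/2002 ≈ 0.357642.
Under the Kimura two-parameter model, d = −½ ln(1 − 2P − Q) − ¼ ln(1 − 2Q).
1 − 2P − Q = 0.616384, giving −½ ln(0.616384) = 0.241943.
1 − 2Q = 0.284716, giving −¼ ln(0.284716) = 0.314066.
d = 0.241943 + 0.314066 = 0.556009.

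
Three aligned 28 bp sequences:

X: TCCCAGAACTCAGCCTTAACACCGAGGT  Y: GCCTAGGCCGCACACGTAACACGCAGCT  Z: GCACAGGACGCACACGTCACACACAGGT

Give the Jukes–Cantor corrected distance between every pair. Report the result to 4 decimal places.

d(X,Y) = 0.5565, d(X,Z) = 0.4850, d(Y,Z) = 0.2524

X–Y: 11/28 sites differ → p ≈ 0.392857, d = −0.75 ln(1 − 0.523809) = 0.556452 ≈ 0.5565.
X–Z: 10/28 sites differ → p ≈ 0.357143, d = −0.75 ln(1 − 0.476191) = 0.484971 ≈ 0.4850.
Y–Z: 6/28 sites differ → p ≈ 0.214286, d = −0.75 ln(1 − 0.285715) = 0.252355 ≈ 0.2524.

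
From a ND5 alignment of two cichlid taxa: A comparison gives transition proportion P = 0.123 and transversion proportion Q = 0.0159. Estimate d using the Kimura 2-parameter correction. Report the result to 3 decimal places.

Under the Kimura two-parameter model, d = −½ ln(1 − 2P − Q) − ¼ ln(1 − 2Q).
1 − 2P − Q = 0.7381, giving −½ ln(0.7381) = 0.151838.
1 − 2Q = 0.9682, giving −¼ ln(0.9682) = 0.008079.
d = 0.151838 + 0.008079 = 0.159917.

0.160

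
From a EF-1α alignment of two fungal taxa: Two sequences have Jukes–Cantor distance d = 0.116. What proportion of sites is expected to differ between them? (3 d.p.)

0.107

p = (3/4)(1 − e^(−4d/3)) = 0.75 × (1 − e^(-0.154667)) = 0.75 × (1 − 0.856700) = 0.107475.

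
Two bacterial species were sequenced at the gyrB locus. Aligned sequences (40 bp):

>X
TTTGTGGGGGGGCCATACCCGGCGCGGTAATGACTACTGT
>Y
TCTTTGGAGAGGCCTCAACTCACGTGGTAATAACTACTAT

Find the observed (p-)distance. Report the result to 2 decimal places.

0.33

The sequences differ at 13 of 40 positions.
p = 13/40 = 0.325 ≈ 0.33 (to 2 d.p.).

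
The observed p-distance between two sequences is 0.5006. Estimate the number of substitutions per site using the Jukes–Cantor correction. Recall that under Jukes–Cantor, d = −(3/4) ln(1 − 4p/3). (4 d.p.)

d = −(3/4) ln(1 − 4p/3) = −0.75 ln(1 − 0.667467) = −0.75 ln(0.332533)
  = −0.75 × (-1.101016) = 0.825762 substitutions/site.

0.8258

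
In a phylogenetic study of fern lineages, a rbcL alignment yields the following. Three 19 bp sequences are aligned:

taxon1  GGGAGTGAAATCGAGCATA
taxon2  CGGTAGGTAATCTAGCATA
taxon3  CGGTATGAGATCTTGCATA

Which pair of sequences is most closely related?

taxon1–taxon2: 6/19 differ, p = 0.316, d = 0.410.
taxon1–taxon3: 6/19 differ, p = 0.316, d = 0.410.
taxon2–taxon3: 4/19 differ, p = 0.211, d = 0.247.
The smallest distance is between taxon2 and taxon3.

taxon2 and taxon3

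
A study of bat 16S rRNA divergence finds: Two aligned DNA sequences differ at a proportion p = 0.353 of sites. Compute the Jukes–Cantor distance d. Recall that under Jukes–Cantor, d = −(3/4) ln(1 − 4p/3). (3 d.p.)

0.477

d = −(3/4) ln(1 − 4p/3) = −0.75 ln(1 − 0.470667) = −0.75 ln(0.529333)
  = −0.75 × (-0.636138) = 0.477104 substitutions/site.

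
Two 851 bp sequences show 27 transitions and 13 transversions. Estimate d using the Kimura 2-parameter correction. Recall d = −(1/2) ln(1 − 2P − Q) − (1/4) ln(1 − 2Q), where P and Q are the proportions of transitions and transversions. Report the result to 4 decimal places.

0.0488

P = 27/851 ≈ 0.031727 and Q = 13/851 ≈ 0.015276.
Under the Kimura two-parameter model, d = −½ ln(1 − 2P − Q) − ¼ ln(1 − 2Q).
1 − 2P − Q = 0.92127, giving −½ ln(0.92127) = 0.041001.
1 − 2Q = 0.969448, giving −¼ ln(0.969448) = 0.007757.
d = 0.041001 + 0.007757 = 0.048758.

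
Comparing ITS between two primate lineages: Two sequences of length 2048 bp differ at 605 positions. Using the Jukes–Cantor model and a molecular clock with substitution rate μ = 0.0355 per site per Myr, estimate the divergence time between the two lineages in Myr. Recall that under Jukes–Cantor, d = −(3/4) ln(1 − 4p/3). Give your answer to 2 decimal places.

5.29

p = 605/2048 ≈ 0.29541.
d = −(3/4) ln(1 − 4p/3) = −0.75 ln(1 − 0.39388) = −0.75 ln(0.60612)
  = −0.75 × (-0.500677) = 0.375508 substitutions/site.
Under a molecular clock d = 2μt, so t = d/(2μ) = 0.375508 / (2 × 0.0355) = 5.29 Myr.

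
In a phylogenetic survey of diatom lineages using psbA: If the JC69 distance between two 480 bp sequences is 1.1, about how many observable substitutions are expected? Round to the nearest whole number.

277

Invert JC69: p = (3/4)(1 − e^(−4d/3)) = 0.75 × (1 − e^(-1.466667)) = 0.75 × (1 − 0.230693) = 0.576980.
Expected differing sites = pL ≈ 0.576980 × 480 = 276.9504 ≈ 277.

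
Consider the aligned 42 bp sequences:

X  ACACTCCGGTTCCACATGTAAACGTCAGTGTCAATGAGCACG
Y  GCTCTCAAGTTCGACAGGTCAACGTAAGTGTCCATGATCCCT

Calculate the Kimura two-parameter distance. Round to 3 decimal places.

Of 42 sites, 2 differences are transitions and 10 are transversions, so P = 2/42 ≈ 0.047619 and Q = 10/42 ≈ 0.238095.
Under the Kimura two-parameter model, d = −½ ln(1 − 2P − Q) − ¼ ln(1 − 2Q).
1 − 2P − Q = 0.666667, giving −½ ln(0.666667) = 0.202732.
1 − 2Q = 0.52381, giving −¼ ln(0.52381) = 0.161657.
d = 0.202732 + 0.161657 = 0.364389.

0.364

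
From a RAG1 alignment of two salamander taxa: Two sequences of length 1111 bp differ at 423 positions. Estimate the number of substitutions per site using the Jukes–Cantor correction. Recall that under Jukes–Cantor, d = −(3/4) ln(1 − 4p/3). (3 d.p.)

p = 423/1111 ≈ 0.380738.
d = −(3/4) ln(1 − 4p/3) = −0.75 ln(1 − 0.507651) = −0.75 ln(0.492349)
  = −0.75 × (-0.708567) = 0.531425 substitutions/site.

0.531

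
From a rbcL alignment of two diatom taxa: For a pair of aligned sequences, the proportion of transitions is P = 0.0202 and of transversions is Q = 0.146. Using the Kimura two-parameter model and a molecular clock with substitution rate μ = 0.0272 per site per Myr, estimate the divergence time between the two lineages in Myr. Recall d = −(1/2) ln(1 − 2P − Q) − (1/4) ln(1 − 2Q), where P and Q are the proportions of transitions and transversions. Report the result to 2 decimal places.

Under the Kimura two-parameter model, d = −½ ln(1 − 2P − Q) − ¼ ln(1 − 2Q).
1 − 2P − Q = 0.8136, giving −½ ln(0.8136) = 0.103143.
1 − 2Q = 0.708, giving −¼ ln(0.708) = 0.086328.
d = 0.103143 + 0.086328 = 0.189471.
Under a molecular clock d = 2μt, so t = d/(2μ) = 0.189471 / (2 × 0.0272) = 3.48 Myr.

3.48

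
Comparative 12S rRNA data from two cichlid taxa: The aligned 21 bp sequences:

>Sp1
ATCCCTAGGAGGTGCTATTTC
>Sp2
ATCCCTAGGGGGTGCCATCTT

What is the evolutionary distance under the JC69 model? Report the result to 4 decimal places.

The sequences differ at 4 of 21 sites (10, 16, 19, 21), so p = 4/21 ≈ 0.190476.
d = −(3/4) ln(1 − 4p/3) = −0.75 ln(1 − 0.253968) = −0.75 ln(0.746032)
  = −0.75 × (-0.292987) = 0.219740 substitutions/site.

0.2197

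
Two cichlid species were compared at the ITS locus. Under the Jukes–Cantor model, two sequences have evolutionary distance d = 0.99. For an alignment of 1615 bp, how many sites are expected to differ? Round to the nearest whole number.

888

Invert JC69: p = (3/4)(1 − e^(−4d/3)) = 0.75 × (1 − e^(-1.32)) = 0.75 × (1 − 0.267135) = 0.549649.
Expected differing sites = pL ≈ 0.549649 × 1615 = 887.683135 ≈ 888.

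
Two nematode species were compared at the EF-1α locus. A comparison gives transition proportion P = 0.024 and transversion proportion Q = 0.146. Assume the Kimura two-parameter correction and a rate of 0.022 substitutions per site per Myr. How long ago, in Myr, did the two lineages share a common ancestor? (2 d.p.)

4.41

Under the Kimura two-parameter model, d = −½ ln(1 − 2P − Q) − ¼ ln(1 − 2Q).
1 − 2P − Q = 0.806, giving −½ ln(0.806) = 0.107836.
1 − 2Q = 0.708, giving −¼ ln(0.708) = 0.086328.
d = 0.107836 + 0.086328 = 0.194164.
Under a molecular clock d = 2μt, so t = d/(2μ) = 0.194164 / (2 × 0.022) = 4.41 Myr.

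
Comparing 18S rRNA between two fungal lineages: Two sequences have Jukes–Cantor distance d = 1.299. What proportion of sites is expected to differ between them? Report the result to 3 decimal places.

0.617

p = (3/4)(1 − e^(−4d/3)) = 0.75 × (1 − e^(-1.732)) = 0.75 × (1 − 0.176930) = 0.617303.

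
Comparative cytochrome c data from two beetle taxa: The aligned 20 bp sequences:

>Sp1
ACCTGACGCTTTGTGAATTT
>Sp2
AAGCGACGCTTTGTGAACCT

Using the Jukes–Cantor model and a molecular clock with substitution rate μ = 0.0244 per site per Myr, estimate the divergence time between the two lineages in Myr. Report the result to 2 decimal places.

The sequences differ at 5 of 20 sites (2, 3, 4, 18, 19), so p = 5/20 = 0.25.
d = −(3/4) ln(1 − 4p/3) = −0.75 ln(1 − 0.333333) = −0.75 ln(0.666667)
  = −0.75 × (-0.405465) = 0.304099 substitutions/site.
Under a molecular clock d = 2μt, so t = d/(2μ) = 0.304099 / (2 × 0.0244) = 6.23 Myr.

6.23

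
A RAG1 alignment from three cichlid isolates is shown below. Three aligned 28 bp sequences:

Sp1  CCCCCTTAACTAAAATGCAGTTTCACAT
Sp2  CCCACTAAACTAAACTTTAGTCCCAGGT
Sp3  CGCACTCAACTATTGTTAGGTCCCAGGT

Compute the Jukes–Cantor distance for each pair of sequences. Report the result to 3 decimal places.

Sp1–Sp2: 9/28 sites differ → p ≈ 0.321429, d = −0.75 ln(1 − 0.428572) = 0.419713 ≈ 0.420.
Sp1–Sp3: 13/28 sites differ → p ≈ 0.464286, d = −0.75 ln(1 − 0.619048) = 0.723811 ≈ 0.724.
Sp2–Sp3: 7/28 sites differ → p = 0.25, d = −0.75 ln(1 − 0.333333) = 0.304098 ≈ 0.304.

d(Sp1,Sp2) = 0.420, d(Sp1,Sp3) = 0.724, d(Sp2,Sp3) = 0.304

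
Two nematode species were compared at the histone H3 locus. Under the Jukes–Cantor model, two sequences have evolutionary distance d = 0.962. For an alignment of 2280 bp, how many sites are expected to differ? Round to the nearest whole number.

1236

Invert JC69: p = (3/4)(1 − e^(−4d/3)) = 0.75 × (1 − e^(-1.282667)) = 0.75 × (1 − 0.277297) = 0.542027.
Expected differing sites = pL ≈ 0.542027 × 2280 = 1235.82156 ≈ 1236.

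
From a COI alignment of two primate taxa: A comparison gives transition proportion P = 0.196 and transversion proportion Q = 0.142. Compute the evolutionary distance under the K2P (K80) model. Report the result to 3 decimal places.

Under the Kimura two-parameter model, d = −½ ln(1 − 2P − Q) − ¼ ln(1 − 2Q).
1 − 2P − Q = 0.466, giving −½ ln(0.466) = 0.381785.
1 − 2Q = 0.716, giving −¼ ln(0.716) = 0.083519.
d = 0.381785 + 0.083519 = 0.465304.

0.465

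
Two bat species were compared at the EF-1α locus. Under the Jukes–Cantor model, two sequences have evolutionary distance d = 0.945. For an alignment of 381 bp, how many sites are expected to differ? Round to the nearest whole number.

Invert JC69: p = (3/4)(1 − e^(−4d/3)) = 0.75 × (1 − e^(-1.26)) = 0.75 × (1 − 0.283654) = 0.537260.
Expected differing sites = pL ≈ 0.537260 × 381 = 204.69606 ≈ 205.

205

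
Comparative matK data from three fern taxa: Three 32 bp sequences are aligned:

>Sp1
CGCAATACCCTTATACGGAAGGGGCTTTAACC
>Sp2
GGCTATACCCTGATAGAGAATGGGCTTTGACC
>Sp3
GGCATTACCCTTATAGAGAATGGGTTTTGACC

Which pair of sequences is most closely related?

Sp1–Sp2: 7/32 differ, p = 0.219, d = 0.259.
Sp1–Sp3: 7/32 differ, p = 0.219, d = 0.259.
Sp2–Sp3: 4/32 differ, p = 0.125, d = 0.137.
The smallest distance is between Sp2 and Sp3.

Sp2 and Sp3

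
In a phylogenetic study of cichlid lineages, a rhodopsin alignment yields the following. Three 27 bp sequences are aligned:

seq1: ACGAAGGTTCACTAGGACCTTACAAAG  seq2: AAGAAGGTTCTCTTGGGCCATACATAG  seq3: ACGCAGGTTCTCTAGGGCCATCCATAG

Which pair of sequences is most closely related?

seq1–seq2: 6/27 differ, p = 0.222, d = 0.264.
seq1–seq3: 6/27 differ, p = 0.222, d = 0.264.
seq2–seq3: 4/27 differ, p = 0.148, d = 0.165.
The smallest distance is between seq2 and seq3.

seq2 and seq3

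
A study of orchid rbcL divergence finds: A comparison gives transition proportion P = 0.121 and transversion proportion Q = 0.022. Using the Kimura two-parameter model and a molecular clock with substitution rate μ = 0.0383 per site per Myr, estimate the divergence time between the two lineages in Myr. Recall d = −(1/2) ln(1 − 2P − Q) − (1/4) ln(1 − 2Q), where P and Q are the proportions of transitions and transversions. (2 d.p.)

Under the Kimura two-parameter model, d = −½ ln(1 − 2P − Q) − ¼ ln(1 − 2Q).
1 − 2P − Q = 0.736, giving −½ ln(0.736) = 0.153263.
1 − 2Q = 0.956, giving −¼ ln(0.956) = 0.011249.
d = 0.153263 + 0.011249 = 0.164512.
Under a molecular clock d = 2μt, so t = d/(2μ) = 0.164512 / (2 × 0.0383) = 2.15 Myr.

2.15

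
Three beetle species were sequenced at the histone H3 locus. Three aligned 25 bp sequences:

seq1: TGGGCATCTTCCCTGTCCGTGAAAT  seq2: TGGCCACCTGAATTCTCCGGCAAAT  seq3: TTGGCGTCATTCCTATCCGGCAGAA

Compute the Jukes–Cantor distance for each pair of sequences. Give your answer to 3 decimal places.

d(seq1,seq2) = 0.490, d(seq1,seq3) = 0.490, d(seq2,seq3) = 0.766

seq1–seq2: 9/25 sites differ → p = 0.36, d = −0.75 ln(1 − 0.48) = 0.490445 ≈ 0.490.
seq1–seq3: 9/25 sites differ → p = 0.36, d = −0.75 ln(1 − 0.48) = 0.490445 ≈ 0.490.
seq2–seq3: 12/25 sites differ → p = 0.48, d = −0.75 ln(1 − 0.64) = 0.766238 ≈ 0.766.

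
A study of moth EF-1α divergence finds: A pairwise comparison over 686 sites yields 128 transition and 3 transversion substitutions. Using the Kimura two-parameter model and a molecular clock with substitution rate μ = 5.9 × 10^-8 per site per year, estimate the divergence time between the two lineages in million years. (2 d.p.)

2.03

P = 128/686 ≈ 0.186589 and Q = 3/686 ≈ 0.004373.
Under the Kimura two-parameter model, d = −½ ln(1 − 2P − Q) − ¼ ln(1 − 2Q).
1 − 2P − Q = 0.622449, giving −½ ln(0.622449) = 0.237047.
1 − 2Q = 0.991254, giving −¼ ln(0.991254) = 0.002196.
d = 0.237047 + 0.002196 = 0.239243.
Under a molecular clock d = 2μt, so t = d/(2μ) = 0.239243 / (2 × 5.9 × 10^-8) = 2.03 million years.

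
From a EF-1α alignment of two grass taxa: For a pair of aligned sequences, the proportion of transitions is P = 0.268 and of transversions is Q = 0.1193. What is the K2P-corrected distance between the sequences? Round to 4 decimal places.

0.6007

Under the Kimura two-parameter model, d = −½ ln(1 − 2P − Q) − ¼ ln(1 − 2Q).
1 − 2P − Q = 0.3447, giving −½ ln(0.3447) = 0.532540.
1 − 2Q = 0.7614, giving −¼ ln(0.7614) = 0.068149.
d = 0.532540 + 0.068149 = 0.600689.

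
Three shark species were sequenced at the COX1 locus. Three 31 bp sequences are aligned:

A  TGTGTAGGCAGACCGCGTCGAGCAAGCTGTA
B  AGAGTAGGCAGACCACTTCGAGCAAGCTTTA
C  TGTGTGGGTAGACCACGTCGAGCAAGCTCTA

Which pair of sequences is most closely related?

A and C

A–B: 5/31 differ, p = 0.161, d = 0.182.
A–C: 4/31 differ, p = 0.129, d = 0.142.
B–C: 6/31 differ, p = 0.194, d = 0.224.
The smallest distance is between A and C.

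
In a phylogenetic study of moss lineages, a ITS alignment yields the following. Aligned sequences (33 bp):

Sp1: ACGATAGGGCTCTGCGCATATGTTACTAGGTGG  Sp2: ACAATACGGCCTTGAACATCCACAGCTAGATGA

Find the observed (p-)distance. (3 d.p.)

The sequences differ at 14 of 33 positions.
p = 14/33 = 0.424242… ≈ 0.424 (to 3 d.p.).

0.424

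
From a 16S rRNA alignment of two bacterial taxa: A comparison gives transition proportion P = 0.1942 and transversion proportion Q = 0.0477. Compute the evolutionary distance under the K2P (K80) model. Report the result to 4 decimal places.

Under the Kimura two-parameter model, d = −½ ln(1 − 2P − Q) − ¼ ln(1 − 2Q).
1 − 2P − Q = 0.5639, giving −½ ln(0.5639) = 0.286439.
1 − 2Q = 0.9046, giving −¼ ln(0.9046) = 0.025066.
d = 0.286439 + 0.025066 = 0.311505.

0.3115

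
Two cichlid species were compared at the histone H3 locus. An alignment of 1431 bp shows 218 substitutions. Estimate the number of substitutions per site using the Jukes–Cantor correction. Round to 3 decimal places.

p = 218/1431 ≈ 0.152341.
d = −(3/4) ln(1 − 4p/3) = −0.75 ln(1 − 0.203121) = −0.75 ln(0.796879)
  = −0.75 × (-0.227052) = 0.170289 substitutions/site.

0.170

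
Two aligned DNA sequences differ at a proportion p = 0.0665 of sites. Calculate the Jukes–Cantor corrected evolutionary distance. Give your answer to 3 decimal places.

0.070

d = −(3/4) ln(1 − 4p/3) = −0.75 ln(1 − 0.088667) = −0.75 ln(0.911333)
  = −0.75 × (-0.092847) = 0.069635 substitutions/site.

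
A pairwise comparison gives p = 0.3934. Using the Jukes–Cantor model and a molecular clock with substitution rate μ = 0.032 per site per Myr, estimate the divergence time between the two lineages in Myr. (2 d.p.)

8.71

d = −(3/4) ln(1 − 4p/3) = −0.75 ln(1 − 0.524533) = −0.75 ln(0.475467)
  = −0.75 × (-0.743458) = 0.557594 substitutions/site.
Under a molecular clock d = 2μt, so t = d/(2μ) = 0.557594 / (2 × 0.032) = 8.71 Myr.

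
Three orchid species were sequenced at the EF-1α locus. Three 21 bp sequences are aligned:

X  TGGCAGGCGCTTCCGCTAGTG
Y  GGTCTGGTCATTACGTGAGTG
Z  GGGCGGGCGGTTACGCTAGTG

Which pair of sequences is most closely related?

X and Z

X–Y: 9/21 differ, p = 0.429, d = 0.635.
X–Z: 4/21 differ, p = 0.190, d = 0.220.
Y–Z: 7/21 differ, p = 0.333, d = 0.441.
The smallest distance is between X and Z.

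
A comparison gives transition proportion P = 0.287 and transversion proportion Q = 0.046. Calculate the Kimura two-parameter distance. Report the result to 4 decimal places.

0.5079

Under the Kimura two-parameter model, d = −½ ln(1 − 2P − Q) − ¼ ln(1 − 2Q).
1 − 2P − Q = 0.38, giving −½ ln(0.38) = 0.483792.
1 − 2Q = 0.908, giving −¼ ln(0.908) = 0.024128.
d = 0.483792 + 0.024128 = 0.507920.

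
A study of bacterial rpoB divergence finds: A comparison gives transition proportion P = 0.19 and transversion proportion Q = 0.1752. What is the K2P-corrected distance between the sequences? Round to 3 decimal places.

0.513

Under the Kimura two-parameter model, d = −½ ln(1 − 2P − Q) − ¼ ln(1 − 2Q).
1 − 2P − Q = 0.4448, giving −½ ln(0.4448) = 0.405065.
1 − 2Q = 0.6496, giving −¼ ln(0.6496) = 0.107850.
d = 0.405065 + 0.107850 = 0.512915.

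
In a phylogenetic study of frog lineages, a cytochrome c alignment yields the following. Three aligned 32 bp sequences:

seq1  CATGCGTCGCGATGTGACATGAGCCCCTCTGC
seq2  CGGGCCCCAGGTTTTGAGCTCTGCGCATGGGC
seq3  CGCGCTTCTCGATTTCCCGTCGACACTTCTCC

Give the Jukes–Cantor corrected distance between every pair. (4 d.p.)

d(seq1,seq2) = 0.8240, d(seq1,seq3) = 0.6566, d(seq2,seq3) = 0.9241

seq1–seq2: 16/32 sites differ → p = 0.5, d = −0.75 ln(1 − 0.666667) = 0.823960 ≈ 0.8240.
seq1–seq3: 14/32 sites differ → p = 0.4375, d = −0.75 ln(1 − 0.583333) = 0.656601 ≈ 0.6566.
seq2–seq3: 17/32 sites differ → p = 0.53125, d = −0.75 ln(1 − 0.708333) = 0.924107 ≈ 0.9241.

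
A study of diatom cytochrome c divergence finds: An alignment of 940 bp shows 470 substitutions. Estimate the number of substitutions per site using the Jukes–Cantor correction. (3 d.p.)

p = 470/940 = 0.5.
d = −(3/4) ln(1 − 4p/3) = −0.75 ln(1 − 0.666667) = −0.75 ln(0.333333)
  = −0.75 × (-1.098613) = 0.823960 substitutions/site.

0.824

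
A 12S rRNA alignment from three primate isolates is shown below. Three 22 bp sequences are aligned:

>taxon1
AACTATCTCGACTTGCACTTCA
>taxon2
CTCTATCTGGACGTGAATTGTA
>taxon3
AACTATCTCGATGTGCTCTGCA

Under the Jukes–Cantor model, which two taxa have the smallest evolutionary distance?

taxon1–taxon2: 8/22 differ, p = 0.364, d = 0.497.
taxon1–taxon3: 4/22 differ, p = 0.182, d = 0.208.
taxon2–taxon3: 8/22 differ, p = 0.364, d = 0.497.
The smallest distance is between taxon1 and taxon3.

taxon1 and taxon3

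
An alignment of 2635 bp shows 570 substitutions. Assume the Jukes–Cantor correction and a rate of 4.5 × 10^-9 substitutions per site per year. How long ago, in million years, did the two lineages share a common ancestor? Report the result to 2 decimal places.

28.36

p = 570/2635 ≈ 0.216319.
d = −(3/4) ln(1 − 4p/3) = −0.75 ln(1 − 0.288425) = −0.75 ln(0.711575)
  = −0.75 × (-0.340274) = 0.255206 substitutions/site.
Under a molecular clock d = 2μt, so t = d/(2μ) = 0.255206 / (2 × 4.5 × 10^-9) = 28.36 million years.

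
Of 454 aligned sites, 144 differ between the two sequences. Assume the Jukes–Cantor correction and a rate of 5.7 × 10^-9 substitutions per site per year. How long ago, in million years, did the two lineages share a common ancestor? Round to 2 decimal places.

p = 144/454 ≈ 0.317181.
d = −(3/4) ln(1 − 4p/3) = −0.75 ln(1 − 0.422908) = −0.75 ln(0.577092)
  = −0.75 × (-0.549754) = 0.412316 substitutions/site.
Under a molecular clock d = 2μt, so t = d/(2μ) = 0.412316 / (2 × 5.7 × 10^-9) = 36.17 million years.

36.17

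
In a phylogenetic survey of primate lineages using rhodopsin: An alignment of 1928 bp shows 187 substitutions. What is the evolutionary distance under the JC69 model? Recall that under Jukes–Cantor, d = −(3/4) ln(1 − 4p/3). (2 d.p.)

0.10

p = 187/1928 ≈ 0.096992.
d = −(3/4) ln(1 − 4p/3) = −0.75 ln(1 − 0.129323) = −0.75 ln(0.870677)
  = −0.75 × (-0.138484) = 0.103863 substitutions/site.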